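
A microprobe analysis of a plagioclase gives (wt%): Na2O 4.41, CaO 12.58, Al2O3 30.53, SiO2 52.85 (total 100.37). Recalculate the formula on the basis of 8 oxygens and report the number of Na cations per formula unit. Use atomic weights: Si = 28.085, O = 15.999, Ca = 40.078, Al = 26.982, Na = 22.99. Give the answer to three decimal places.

0.386 Na apfu

Na2O: 4.41/61.979 = 0.07115 mol → 0.14230 mol Na, 0.07115 mol O.
CaO: 12.58/56.077 = 0.22433 mol → 0.22433 mol Ca, 0.22433 mol O.
Al2O3: 30.53/101.961 = 0.29943 mol → 0.59886 mol Al, 0.89829 mol O.
SiO2: 52.85/60.083 = 0.87962 mol → 0.87962 mol Si, 1.75924 mol O.
Total oxygen = 2.95301 mol. Normalization factor = 8/2.95301 = 2.70910.
Na per 8 O = 0.14230 × 2.70910 = 0.386.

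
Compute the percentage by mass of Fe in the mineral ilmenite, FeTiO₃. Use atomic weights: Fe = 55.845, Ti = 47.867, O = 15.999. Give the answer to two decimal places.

36.81 weight percent

Formula mass = 1*55.845 + 1*47.867 + 3*15.999 = 151.709 g/mol, of which 55.845 g is Fe.
So Fe makes up 55.845/151.709 = 0.3681 of the mass, i.e. 36.81%.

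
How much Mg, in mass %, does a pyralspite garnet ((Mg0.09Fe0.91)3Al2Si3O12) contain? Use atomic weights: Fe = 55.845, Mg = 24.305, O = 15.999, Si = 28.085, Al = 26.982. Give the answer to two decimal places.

M((Mg0.09Fe0.91)3Al2Si3O12) = 489.226 g/mol.
Mg contributes 0.27 × 24.305 = 6.562 g per mole.
6.562/489.226 = 0.0134 → 1.34%.

1.34 mass %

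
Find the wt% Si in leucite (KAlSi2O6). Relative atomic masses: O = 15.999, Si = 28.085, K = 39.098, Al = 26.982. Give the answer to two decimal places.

25.74 mass %

Formula mass = 1·39.098 + 1·26.982 + 2·28.085 + 6·15.999 = 218.244 g/mol, of which 56.170 g is Si.
So Si makes up 56.170/218.244 = 0.2574 of the mass, i.e. 25.74%.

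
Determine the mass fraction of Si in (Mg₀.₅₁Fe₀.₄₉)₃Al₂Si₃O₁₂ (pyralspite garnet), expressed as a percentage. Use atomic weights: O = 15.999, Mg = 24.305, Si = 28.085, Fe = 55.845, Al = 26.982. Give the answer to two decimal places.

18.74 wt%

M((Mg₀.₅₁Fe₀.₄₉)₃Al₂Si₃O₁₂) = 449.486 g/mol.
Si contributes 3 × 28.085 = 84.255 g per mole.
84.255/449.486 = 0.1874 → 18.74%.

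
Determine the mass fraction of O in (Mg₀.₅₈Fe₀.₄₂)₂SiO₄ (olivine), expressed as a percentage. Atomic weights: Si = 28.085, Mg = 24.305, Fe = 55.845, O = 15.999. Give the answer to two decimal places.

38.28 weight percent

Molar mass of (Mg₀.₅₈Fe₀.₄₂)₂SiO₄: 1.16·24.305 + 0.84·55.845 + 1·28.085 + 4·15.999 = 167.185 g/mol.
Mass of O per formula unit: 4 × 15.999 = 63.996 g.
Weight fraction O = 63.996 / 167.185 = 0.3828.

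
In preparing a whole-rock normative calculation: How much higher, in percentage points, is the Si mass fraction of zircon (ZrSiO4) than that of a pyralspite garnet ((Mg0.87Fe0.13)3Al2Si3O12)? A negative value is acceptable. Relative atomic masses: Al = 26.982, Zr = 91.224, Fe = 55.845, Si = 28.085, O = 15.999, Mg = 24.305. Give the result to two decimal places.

-4.96 percentage points

M(ZrSiO4) = 183.305 g/mol, so wt% Si = 28.085/183.305 × 100 = 15.32%.
M((Mg0.87Fe0.13)3Al2Si3O12) = 415.423 g/mol, so wt% Si = 84.255/415.423 × 100 = 20.28%.
15.32 − 20.28 = -4.96 pp.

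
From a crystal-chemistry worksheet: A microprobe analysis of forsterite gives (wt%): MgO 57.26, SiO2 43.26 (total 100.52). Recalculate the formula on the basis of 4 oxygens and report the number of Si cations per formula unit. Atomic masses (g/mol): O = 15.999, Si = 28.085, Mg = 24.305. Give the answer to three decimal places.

57.26 wt% MgO ÷ 40.304 g/mol = 1.42070 mol, giving 1.42070 Mg and 1.42070 O.
43.26 wt% SiO2 ÷ 60.083 g/mol = 0.72000 mol, giving 0.72000 Si and 1.44000 O.
Oxygen sums to 2.86070; scaling by 4/2.86070 = 1.39826 puts the formula on 4 O.
Si: 0.72000 × 1.39826 = 1.007 atoms per formula unit.

1.007 Si apfu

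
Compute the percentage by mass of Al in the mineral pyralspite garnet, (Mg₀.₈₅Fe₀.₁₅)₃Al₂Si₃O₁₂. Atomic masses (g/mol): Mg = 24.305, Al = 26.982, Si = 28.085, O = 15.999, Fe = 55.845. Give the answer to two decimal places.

12.93 weight percent

Molar mass of (Mg₀.₈₅Fe₀.₁₅)₃Al₂Si₃O₁₂: 2.55·24.305 + 0.45·55.845 + 2·26.982 + 3·28.085 + 12·15.999 = 417.315 g/mol.
Mass of Al per formula unit: 2 × 26.982 = 53.964 g.
Weight fraction Al = 53.964 / 417.315 = 0.1293.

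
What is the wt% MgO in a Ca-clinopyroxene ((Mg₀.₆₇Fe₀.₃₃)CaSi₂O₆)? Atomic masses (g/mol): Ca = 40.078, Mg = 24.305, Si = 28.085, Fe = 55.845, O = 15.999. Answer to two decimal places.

11.90 wt%

Molar mass of (Mg₀.₆₇Fe₀.₃₃)CaSi₂O₆ = 0.67·24.305 + 0.33·55.845 + 1·40.078 + 2·28.085 + 6·15.999 = 226.955 g/mol.
Each formula unit contains 0.67 Mg, equivalent to 0.67/1 = 0.6700 mol MgO.
M(MgO) = 1×24.305 + 1×15.999 = 40.304 g/mol.
Mass of MgO per formula unit = 0.6700 × 40.304 = 27.004 g.
MgO wt% = 27.004 / 226.955 × 100 = 11.90%.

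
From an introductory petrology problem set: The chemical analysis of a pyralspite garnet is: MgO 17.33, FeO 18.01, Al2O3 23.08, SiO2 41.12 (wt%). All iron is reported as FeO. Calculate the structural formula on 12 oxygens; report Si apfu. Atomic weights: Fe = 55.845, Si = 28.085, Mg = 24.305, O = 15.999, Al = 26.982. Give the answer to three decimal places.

17.33 wt% MgO ÷ 40.304 g/mol = 0.42998 mol, giving 0.42998 Mg and 0.42998 O.
18.01 wt% FeO ÷ 71.844 g/mol = 0.25068 mol, giving 0.25068 Fe and 0.25068 O.
23.08 wt% Al2O3 ÷ 101.961 g/mol = 0.22636 mol, giving 0.45272 Al and 0.67908 O.
41.12 wt% SiO2 ÷ 60.083 g/mol = 0.68439 mol, giving 0.68439 Si and 1.36878 O.
Oxygen sums to 2.72852; scaling by 12/2.72852 = 4.39799 puts the formula on 12 O.
Si: 0.68439 × 4.39799 = 3.010 atoms per formula unit.

3.010 Si apfu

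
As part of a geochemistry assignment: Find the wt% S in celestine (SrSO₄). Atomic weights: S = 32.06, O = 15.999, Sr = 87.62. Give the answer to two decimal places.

17.45 weight percent

Molar mass of SrSO₄: 1·87.62 + 1·32.06 + 4·15.999 = 183.676 g/mol.
Mass of S per formula unit: 1 × 32.06 = 32.060 g.
Weight fraction S = 32.060 / 183.676 = 0.1745.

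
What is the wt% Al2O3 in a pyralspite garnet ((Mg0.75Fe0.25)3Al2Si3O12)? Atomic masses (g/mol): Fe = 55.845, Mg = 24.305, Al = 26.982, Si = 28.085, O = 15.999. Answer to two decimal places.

M((Mg0.75Fe0.25)3Al2Si3O12) = 426.777 g/mol; M(Al2O3) = 101.961 g/mol.
Moles Al2O3 per formula unit = 2 Al ÷ 2 = 1.0000.
Al2O3 fraction = (1.0000 × 101.961) / 426.777 = 101.961/426.777 = 0.2389.

23.89 wt%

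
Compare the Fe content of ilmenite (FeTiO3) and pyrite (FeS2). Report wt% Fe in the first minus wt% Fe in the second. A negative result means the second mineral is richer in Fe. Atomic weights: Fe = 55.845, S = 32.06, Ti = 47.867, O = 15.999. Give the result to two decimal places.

Fe in FeTiO3: molar mass 151.709 g/mol; 1×55.845 = 55.845 g → 36.81 wt%.
Fe in FeS2: molar mass 119.965 g/mol; 1×55.845 = 55.845 g → 46.55 wt%.
Difference = 36.81 − 46.55 = -9.74 percentage points.

-9.74 percentage points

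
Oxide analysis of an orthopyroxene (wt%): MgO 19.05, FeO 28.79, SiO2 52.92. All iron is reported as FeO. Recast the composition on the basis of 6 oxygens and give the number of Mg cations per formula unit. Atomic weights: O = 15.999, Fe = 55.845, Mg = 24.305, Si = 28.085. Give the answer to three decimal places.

MgO: 19.05/40.304 = 0.47266 mol → 0.47266 mol Mg, 0.47266 mol O.
FeO: 28.79/71.844 = 0.40073 mol → 0.40073 mol Fe, 0.40073 mol O.
SiO2: 52.92/60.083 = 0.88078 mol → 0.88078 mol Si, 1.76156 mol O.
Total oxygen = 2.63495 mol. Normalization factor = 6/2.63495 = 2.27708.
Mg per 6 O = 0.47266 × 2.27708 = 1.076.

1.076 Mg apfu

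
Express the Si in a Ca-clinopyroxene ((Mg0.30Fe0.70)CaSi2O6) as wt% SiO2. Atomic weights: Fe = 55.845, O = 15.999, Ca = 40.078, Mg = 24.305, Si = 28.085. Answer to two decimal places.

50.36 wt%

Molar mass of (Mg0.30Fe0.70)CaSi2O6 = 0.30·24.305 + 0.70·55.845 + 1·40.078 + 2·28.085 + 6·15.999 = 238.625 g/mol.
Each formula unit contains 2 Si, equivalent to 2/1 = 2.0000 mol SiO2.
M(SiO2) = 1×28.085 + 2×15.999 = 60.083 g/mol.
Mass of SiO2 per formula unit = 2.0000 × 60.083 = 120.166 g.
SiO2 wt% = 120.166 / 238.625 × 100 = 50.36%.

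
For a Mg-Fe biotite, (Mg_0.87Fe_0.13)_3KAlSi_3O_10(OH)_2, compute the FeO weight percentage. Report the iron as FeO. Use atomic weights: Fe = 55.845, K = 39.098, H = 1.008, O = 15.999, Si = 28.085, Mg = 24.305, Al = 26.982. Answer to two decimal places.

6.52 wt%

M((Mg_0.87Fe_0.13)_3KAlSi_3O_10(OH)_2) = 429.555 g/mol; M(FeO) = 71.844 g/mol.
Moles FeO per formula unit = 0.39 Fe ÷ 1 = 0.3900.
FeO fraction = (0.3900 × 71.844) / 429.555 = 28.019/429.555 = 0.0652.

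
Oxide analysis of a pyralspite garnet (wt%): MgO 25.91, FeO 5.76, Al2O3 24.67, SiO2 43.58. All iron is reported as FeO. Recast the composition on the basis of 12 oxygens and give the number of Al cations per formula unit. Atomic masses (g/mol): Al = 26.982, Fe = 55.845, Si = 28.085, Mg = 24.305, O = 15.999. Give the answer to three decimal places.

MgO (M=40.304): mol = 0.64286; Mg = 0.64286, O = 0.64286.
FeO (M=71.844): mol = 0.08017; Fe = 0.08017, O = 0.08017.
Al2O3 (M=101.961): mol = 0.24196; Al = 0.48392, O = 0.72588.
SiO2 (M=60.083): mol = 0.72533; Si = 0.72533, O = 1.45066.
ΣO = 2.89957; factor = 12/ΣO = 4.13854.
Al apfu = 0.48392 × 4.13854 = 2.003.

2.003 Al apfu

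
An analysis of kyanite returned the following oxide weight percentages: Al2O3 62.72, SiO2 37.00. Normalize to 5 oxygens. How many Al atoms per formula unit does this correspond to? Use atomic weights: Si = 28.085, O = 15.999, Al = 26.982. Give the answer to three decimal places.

62.72 wt% Al2O3 ÷ 101.961 g/mol = 0.61514 mol, giving 1.23028 Al and 1.84542 O.
37.00 wt% SiO2 ÷ 60.083 g/mol = 0.61581 mol, giving 0.61581 Si and 1.23162 O.
Oxygen sums to 3.07704; scaling by 5/3.07704 = 1.62494 puts the formula on 5 O.
Al: 1.23028 × 1.62494 = 1.999 atoms per formula unit.

1.999 Al apfu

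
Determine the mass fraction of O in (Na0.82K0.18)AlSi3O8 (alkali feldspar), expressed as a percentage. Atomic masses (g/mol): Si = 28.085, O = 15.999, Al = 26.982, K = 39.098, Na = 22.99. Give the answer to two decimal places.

48.28 weight percent

M((Na0.82K0.18)AlSi3O8) = 265.118 g/mol.
O contributes 8 × 15.999 = 127.992 g per mole.
127.992/265.118 = 0.4828 → 48.28%.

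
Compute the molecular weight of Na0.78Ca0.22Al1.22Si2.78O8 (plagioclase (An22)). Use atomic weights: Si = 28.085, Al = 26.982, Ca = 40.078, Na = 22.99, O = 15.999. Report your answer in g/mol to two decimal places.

265.74 g/mol

Na: 0.78 × 22.99 = 17.9322
Ca: 0.22 × 40.078 = 8.8172
Al: 1.22 × 26.982 = 32.9180
Si: 2.78 × 28.085 = 78.0763
O: 8 × 15.999 = 127.9920
Summing the contributions gives the formula mass.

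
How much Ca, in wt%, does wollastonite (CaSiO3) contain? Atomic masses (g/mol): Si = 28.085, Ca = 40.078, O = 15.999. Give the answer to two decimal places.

34.50 wt%

Formula mass = 1*40.078 + 1*28.085 + 3*15.999 = 116.160 g/mol, of which 40.078 g is Ca.
So Ca makes up 40.078/116.160 = 0.3450 of the mass, i.e. 34.50%.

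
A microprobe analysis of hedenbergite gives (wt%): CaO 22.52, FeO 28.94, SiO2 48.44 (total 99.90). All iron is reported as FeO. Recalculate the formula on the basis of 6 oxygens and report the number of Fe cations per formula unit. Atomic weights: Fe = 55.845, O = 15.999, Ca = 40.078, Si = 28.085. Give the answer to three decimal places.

CaO (M=56.077): mol = 0.40159; Ca = 0.40159, O = 0.40159.
FeO (M=71.844): mol = 0.40282; Fe = 0.40282, O = 0.40282.
SiO2 (M=60.083): mol = 0.80622; Si = 0.80622, O = 1.61244.
ΣO = 2.41685; factor = 6/ΣO = 2.48257.
Fe apfu = 0.40282 × 2.48257 = 1.000.

1.000 Fe apfu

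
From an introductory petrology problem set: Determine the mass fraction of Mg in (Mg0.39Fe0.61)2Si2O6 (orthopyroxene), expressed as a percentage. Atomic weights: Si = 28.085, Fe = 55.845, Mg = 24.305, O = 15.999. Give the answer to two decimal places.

Formula mass = 0.78×24.305 + 1.22×55.845 + 2×28.085 + 6×15.999 = 239.253 g/mol, of which 18.958 g is Mg.
So Mg makes up 18.958/239.253 = 0.0792 of the mass, i.e. 7.92%.

7.92 mass %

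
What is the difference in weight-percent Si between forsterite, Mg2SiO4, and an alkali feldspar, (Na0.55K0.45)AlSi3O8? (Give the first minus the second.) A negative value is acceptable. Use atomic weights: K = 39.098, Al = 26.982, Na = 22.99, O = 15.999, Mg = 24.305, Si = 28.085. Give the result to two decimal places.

-11.31 percentage points

M(Mg2SiO4) = 140.691 g/mol, so wt% Si = 28.085/140.691 × 100 = 19.96%.
M((Na0.55K0.45)AlSi3O8) = 269.468 g/mol, so wt% Si = 84.255/269.468 × 100 = 31.27%.
19.96 − 31.27 = -11.31 pp.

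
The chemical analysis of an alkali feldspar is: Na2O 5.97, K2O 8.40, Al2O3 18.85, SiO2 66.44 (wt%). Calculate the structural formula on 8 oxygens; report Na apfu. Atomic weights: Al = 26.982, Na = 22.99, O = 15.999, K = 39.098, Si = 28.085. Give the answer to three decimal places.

5.97 wt% Na2O ÷ 61.979 g/mol = 0.09632 mol, giving 0.19264 Na and 0.09632 O.
8.40 wt% K2O ÷ 94.195 g/mol = 0.08918 mol, giving 0.17836 K and 0.08918 O.
18.85 wt% Al2O3 ÷ 101.961 g/mol = 0.18487 mol, giving 0.36974 Al and 0.55461 O.
66.44 wt% SiO2 ÷ 60.083 g/mol = 1.10580 mol, giving 1.10580 Si and 2.21160 O.
Oxygen sums to 2.95171; scaling by 8/2.95171 = 2.71029 puts the formula on 8 O.
Na: 0.19264 × 2.71029 = 0.522 atoms per formula unit.

0.522 Na apfu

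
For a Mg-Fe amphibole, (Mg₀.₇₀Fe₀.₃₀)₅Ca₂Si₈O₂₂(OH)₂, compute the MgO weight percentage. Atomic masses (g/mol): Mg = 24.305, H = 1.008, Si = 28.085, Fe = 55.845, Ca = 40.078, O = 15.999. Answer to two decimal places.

16.41 wt%

Formula mass = 859.663 g/mol.
3.50 Mg → 3.5000 mol MgO per formula unit; M(MgO) = 40.304, so MgO mass = 141.064 g.
141.064/859.663 × 100 = 16.41 wt%.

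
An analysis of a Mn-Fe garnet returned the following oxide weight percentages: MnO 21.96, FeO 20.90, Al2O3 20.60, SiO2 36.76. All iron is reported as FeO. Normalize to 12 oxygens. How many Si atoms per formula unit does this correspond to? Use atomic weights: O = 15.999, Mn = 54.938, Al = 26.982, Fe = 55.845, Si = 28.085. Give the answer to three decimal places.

3.021 Si apfu

21.96 wt% MnO ÷ 70.937 g/mol = 0.30957 mol, giving 0.30957 Mn and 0.30957 O.
20.90 wt% FeO ÷ 71.844 g/mol = 0.29091 mol, giving 0.29091 Fe and 0.29091 O.
20.60 wt% Al2O3 ÷ 101.961 g/mol = 0.20204 mol, giving 0.40408 Al and 0.60612 O.
36.76 wt% SiO2 ÷ 60.083 g/mol = 0.61182 mol, giving 0.61182 Si and 1.22364 O.
Oxygen sums to 2.43024; scaling by 12/2.43024 = 4.93778 puts the formula on 12 O.
Si: 0.61182 × 4.93778 = 3.021 atoms per formula unit.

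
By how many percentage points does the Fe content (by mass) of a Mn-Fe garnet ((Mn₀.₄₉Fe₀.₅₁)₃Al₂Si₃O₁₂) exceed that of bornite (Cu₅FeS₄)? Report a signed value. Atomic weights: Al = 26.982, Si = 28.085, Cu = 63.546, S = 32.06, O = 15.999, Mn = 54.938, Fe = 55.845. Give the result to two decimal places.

First mineral: 85.443 g Fe in 496.409 g formula = 17.21 wt% Fe.
Second mineral: 55.845 g Fe in 501.815 g formula = 11.13 wt% Fe.
17.21% − 11.13% gives a difference of 6.08 percentage points.

6.08 percentage points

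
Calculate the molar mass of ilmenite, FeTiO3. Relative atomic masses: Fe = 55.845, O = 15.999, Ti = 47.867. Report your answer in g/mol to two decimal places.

M = 1(55.845) + 1(47.867) + 3(15.999)

151.71 g/mol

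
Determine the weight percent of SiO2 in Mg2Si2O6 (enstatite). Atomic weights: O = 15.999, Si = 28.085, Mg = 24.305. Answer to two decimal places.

Molar mass of Mg2Si2O6 = 2·24.305 + 2·28.085 + 6·15.999 = 200.774 g/mol.
Each formula unit contains 2 Si, equivalent to 2/1 = 2.0000 mol SiO2.
M(SiO2) = 1×28.085 + 2×15.999 = 60.083 g/mol.
Mass of SiO2 per formula unit = 2.0000 × 60.083 = 120.166 g.
SiO2 wt% = 120.166 / 200.774 × 100 = 59.85%.

59.85 wt%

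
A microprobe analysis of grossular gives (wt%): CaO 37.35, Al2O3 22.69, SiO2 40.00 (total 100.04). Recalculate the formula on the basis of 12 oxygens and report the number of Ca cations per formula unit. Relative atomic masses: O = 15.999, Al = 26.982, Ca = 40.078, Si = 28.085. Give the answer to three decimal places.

CaO (M=56.077): mol = 0.66605; Ca = 0.66605, O = 0.66605.
Al2O3 (M=101.961): mol = 0.22254; Al = 0.44508, O = 0.66762.
SiO2 (M=60.083): mol = 0.66575; Si = 0.66575, O = 1.33150.
ΣO = 2.66517; factor = 12/ΣO = 4.50253.
Ca apfu = 0.66605 × 4.50253 = 2.999.

2.999 Ca apfu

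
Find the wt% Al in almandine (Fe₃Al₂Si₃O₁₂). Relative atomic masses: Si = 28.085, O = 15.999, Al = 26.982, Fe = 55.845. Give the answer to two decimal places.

10.84 mass %

M(Fe₃Al₂Si₃O₁₂) = 497.742 g/mol.
Al contributes 2 × 26.982 = 53.964 g per mole.
53.964/497.742 = 0.1084 → 10.84%.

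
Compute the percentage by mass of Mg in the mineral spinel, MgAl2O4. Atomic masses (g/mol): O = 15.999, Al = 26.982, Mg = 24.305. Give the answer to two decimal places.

17.08 mass %

M(MgAl2O4) = 142.265 g/mol.
Mg contributes 1 × 24.305 = 24.305 g per mole.
24.305/142.265 = 0.1708 → 17.08%.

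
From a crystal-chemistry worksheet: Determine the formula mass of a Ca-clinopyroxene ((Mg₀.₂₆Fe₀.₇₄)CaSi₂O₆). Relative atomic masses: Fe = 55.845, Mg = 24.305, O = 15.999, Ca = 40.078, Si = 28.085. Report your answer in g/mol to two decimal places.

M = 0.26(24.305) + 0.74(55.845) + 1(40.078) + 2(28.085) + 6(15.999)

239.89 g/mol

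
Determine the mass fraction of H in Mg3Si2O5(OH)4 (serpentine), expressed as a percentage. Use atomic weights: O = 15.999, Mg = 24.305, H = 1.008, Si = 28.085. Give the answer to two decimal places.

Molar mass of Mg3Si2O5(OH)4: 3*24.305 + 2*28.085 + 9*15.999 + 4*1.008 = 277.108 g/mol.
Mass of H per formula unit: 4 × 1.008 = 4.032 g.
Weight fraction H = 4.032 / 277.108 = 0.0146.

1.46 mass %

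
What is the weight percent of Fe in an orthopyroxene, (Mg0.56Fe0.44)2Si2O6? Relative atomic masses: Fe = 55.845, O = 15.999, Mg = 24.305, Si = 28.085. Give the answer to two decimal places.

M((Mg0.56Fe0.44)2Si2O6) = 228.529 g/mol.
Fe contributes 0.88 × 55.845 = 49.144 g per mole.
49.144/228.529 = 0.2150 → 21.50%.

21.50 mass %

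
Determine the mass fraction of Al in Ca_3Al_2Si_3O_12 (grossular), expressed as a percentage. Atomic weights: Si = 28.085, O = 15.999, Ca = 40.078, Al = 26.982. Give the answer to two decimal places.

Formula mass = 3×40.078 + 2×26.982 + 3×28.085 + 12×15.999 = 450.441 g/mol, of which 53.964 g is Al.
So Al makes up 53.964/450.441 = 0.1198 of the mass, i.e. 11.98%.

11.98 mass %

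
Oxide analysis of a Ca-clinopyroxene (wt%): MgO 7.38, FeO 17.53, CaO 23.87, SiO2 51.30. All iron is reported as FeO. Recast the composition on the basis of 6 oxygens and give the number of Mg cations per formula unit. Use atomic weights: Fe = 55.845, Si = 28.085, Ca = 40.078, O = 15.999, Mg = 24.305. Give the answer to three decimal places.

0.429 Mg apfu

MgO (M=40.304): mol = 0.18311; Mg = 0.18311, O = 0.18311.
FeO (M=71.844): mol = 0.24400; Fe = 0.24400, O = 0.24400.
CaO (M=56.077): mol = 0.42566; Ca = 0.42566, O = 0.42566.
SiO2 (M=60.083): mol = 0.85382; Si = 0.85382, O = 1.70764.
ΣO = 2.56041; factor = 6/ΣO = 2.34337.
Mg apfu = 0.18311 × 2.34337 = 0.429.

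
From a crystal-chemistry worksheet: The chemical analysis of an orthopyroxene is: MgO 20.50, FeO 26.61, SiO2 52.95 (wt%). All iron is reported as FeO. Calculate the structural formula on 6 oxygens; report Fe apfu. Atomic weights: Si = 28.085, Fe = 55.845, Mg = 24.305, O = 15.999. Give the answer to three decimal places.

0.841 Fe apfu

20.50 wt% MgO ÷ 40.304 g/mol = 0.50863 mol, giving 0.50863 Mg and 0.50863 O.
26.61 wt% FeO ÷ 71.844 g/mol = 0.37039 mol, giving 0.37039 Fe and 0.37039 O.
52.95 wt% SiO2 ÷ 60.083 g/mol = 0.88128 mol, giving 0.88128 Si and 1.76256 O.
Oxygen sums to 2.64158; scaling by 6/2.64158 = 2.27137 puts the formula on 6 O.
Fe: 0.37039 × 2.27137 = 0.841 atoms per formula unit.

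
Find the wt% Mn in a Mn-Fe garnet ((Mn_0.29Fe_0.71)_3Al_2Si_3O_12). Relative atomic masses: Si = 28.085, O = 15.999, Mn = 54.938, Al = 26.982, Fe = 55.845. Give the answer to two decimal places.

M((Mn_0.29Fe_0.71)_3Al_2Si_3O_12) = 496.953 g/mol.
Mn contributes 0.87 × 54.938 = 47.796 g per mole.
47.796/496.953 = 0.0962 → 9.62%.

9.62 wt%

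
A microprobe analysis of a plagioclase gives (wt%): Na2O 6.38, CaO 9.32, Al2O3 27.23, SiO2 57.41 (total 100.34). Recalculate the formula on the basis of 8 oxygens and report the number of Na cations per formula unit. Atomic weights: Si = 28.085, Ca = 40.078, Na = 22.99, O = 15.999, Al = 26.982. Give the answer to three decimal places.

0.552 Na apfu

Na2O (M=61.979): mol = 0.10294; Na = 0.20588, O = 0.10294.
CaO (M=56.077): mol = 0.16620; Ca = 0.16620, O = 0.16620.
Al2O3 (M=101.961): mol = 0.26706; Al = 0.53412, O = 0.80118.
SiO2 (M=60.083): mol = 0.95551; Si = 0.95551, O = 1.91102.
ΣO = 2.98134; factor = 8/ΣO = 2.68336.
Na apfu = 0.20588 × 2.68336 = 0.552.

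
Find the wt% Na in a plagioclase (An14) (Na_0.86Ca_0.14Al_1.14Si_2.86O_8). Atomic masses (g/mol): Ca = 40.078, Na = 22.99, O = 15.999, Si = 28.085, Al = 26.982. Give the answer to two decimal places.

M(Na_0.86Ca_0.14Al_1.14Si_2.86O_8) = 264.457 g/mol.
Na contributes 0.86 × 22.99 = 19.771 g per mole.
19.771/264.457 = 0.0748 → 7.48%.

7.48 weight percent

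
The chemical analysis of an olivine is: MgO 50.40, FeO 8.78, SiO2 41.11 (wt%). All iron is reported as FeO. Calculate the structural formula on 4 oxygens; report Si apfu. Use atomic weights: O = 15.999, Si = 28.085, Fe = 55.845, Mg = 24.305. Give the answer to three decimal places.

MgO (M=40.304): mol = 1.25050; Mg = 1.25050, O = 1.25050.
FeO (M=71.844): mol = 0.12221; Fe = 0.12221, O = 0.12221.
SiO2 (M=60.083): mol = 0.68422; Si = 0.68422, O = 1.36844.
ΣO = 2.74115; factor = 4/ΣO = 1.45924.
Si apfu = 0.68422 × 1.45924 = 0.998.

0.998 Si apfu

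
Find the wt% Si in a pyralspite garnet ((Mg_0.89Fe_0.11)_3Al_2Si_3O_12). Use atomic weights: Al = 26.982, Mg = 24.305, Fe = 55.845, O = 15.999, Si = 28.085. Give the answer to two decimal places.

Molar mass of (Mg_0.89Fe_0.11)_3Al_2Si_3O_12: 2.67·24.305 + 0.33·55.845 + 2·26.982 + 3·28.085 + 12·15.999 = 413.530 g/mol.
Mass of Si per formula unit: 3 × 28.085 = 84.255 g.
Weight fraction Si = 84.255 / 413.530 = 0.2037.

20.37 wt%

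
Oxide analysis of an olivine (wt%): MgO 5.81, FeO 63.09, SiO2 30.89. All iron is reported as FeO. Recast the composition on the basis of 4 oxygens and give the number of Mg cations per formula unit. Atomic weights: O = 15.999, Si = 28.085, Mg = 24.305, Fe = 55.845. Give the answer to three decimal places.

MgO (M=40.304): mol = 0.14415; Mg = 0.14415, O = 0.14415.
FeO (M=71.844): mol = 0.87815; Fe = 0.87815, O = 0.87815.
SiO2 (M=60.083): mol = 0.51412; Si = 0.51412, O = 1.02824.
ΣO = 2.05054; factor = 4/ΣO = 1.95071.
Mg apfu = 0.14415 × 1.95071 = 0.281.

0.281 Mg apfu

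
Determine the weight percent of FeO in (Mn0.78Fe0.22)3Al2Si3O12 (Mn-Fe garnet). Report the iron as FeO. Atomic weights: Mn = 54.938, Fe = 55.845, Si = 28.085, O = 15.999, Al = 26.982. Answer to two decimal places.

9.57 wt%

M((Mn0.78Fe0.22)3Al2Si3O12) = 495.620 g/mol; M(FeO) = 71.844 g/mol.
Moles FeO per formula unit = 0.66 Fe ÷ 1 = 0.6600.
FeO fraction = (0.6600 × 71.844) / 495.620 = 47.417/495.620 = 0.0957.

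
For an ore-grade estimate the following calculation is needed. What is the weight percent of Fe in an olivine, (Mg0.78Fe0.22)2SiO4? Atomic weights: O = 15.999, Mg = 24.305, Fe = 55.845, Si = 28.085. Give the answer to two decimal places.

Formula mass = 1.56·24.305 + 0.44·55.845 + 1·28.085 + 4·15.999 = 154.569 g/mol, of which 24.572 g is Fe.
So Fe makes up 24.572/154.569 = 0.1590 of the mass, i.e. 15.90%.

15.90 wt%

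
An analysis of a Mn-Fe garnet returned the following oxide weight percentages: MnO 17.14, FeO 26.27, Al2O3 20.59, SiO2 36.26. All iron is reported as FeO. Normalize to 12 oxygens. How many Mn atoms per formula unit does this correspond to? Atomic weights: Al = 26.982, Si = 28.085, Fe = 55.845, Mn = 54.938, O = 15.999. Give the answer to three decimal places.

17.14 wt% MnO ÷ 70.937 g/mol = 0.24162 mol, giving 0.24162 Mn and 0.24162 O.
26.27 wt% FeO ÷ 71.844 g/mol = 0.36565 mol, giving 0.36565 Fe and 0.36565 O.
20.59 wt% Al2O3 ÷ 101.961 g/mol = 0.20194 mol, giving 0.40388 Al and 0.60582 O.
36.26 wt% SiO2 ÷ 60.083 g/mol = 0.60350 mol, giving 0.60350 Si and 1.20700 O.
Oxygen sums to 2.42009; scaling by 12/2.42009 = 4.95849 puts the formula on 12 O.
Mn: 0.24162 × 4.95849 = 1.198 atoms per formula unit.

1.198 Mn apfu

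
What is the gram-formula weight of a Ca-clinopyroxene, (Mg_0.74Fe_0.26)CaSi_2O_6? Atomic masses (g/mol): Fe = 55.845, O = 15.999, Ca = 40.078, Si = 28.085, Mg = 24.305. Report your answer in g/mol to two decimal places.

224.75 g/mol

Mg: 0.74 × 24.305 = 17.9857
Fe: 0.26 × 55.845 = 14.5197
Ca: 1 × 40.078 = 40.0780
Si: 2 × 28.085 = 56.1700
O: 6 × 15.999 = 95.9940
Summing the contributions gives the formula mass.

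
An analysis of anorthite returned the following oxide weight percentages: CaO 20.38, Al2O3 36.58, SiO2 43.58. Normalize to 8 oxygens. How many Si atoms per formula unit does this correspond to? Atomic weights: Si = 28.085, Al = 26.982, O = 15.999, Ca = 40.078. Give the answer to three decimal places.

CaO: 20.38/56.077 = 0.36343 mol → 0.36343 mol Ca, 0.36343 mol O.
Al2O3: 36.58/101.961 = 0.35876 mol → 0.71752 mol Al, 1.07628 mol O.
SiO2: 43.58/60.083 = 0.72533 mol → 0.72533 mol Si, 1.45066 mol O.
Total oxygen = 2.89037 mol. Normalization factor = 8/2.89037 = 2.76781.
Si per 8 O = 0.72533 × 2.76781 = 2.008.

2.008 Si apfu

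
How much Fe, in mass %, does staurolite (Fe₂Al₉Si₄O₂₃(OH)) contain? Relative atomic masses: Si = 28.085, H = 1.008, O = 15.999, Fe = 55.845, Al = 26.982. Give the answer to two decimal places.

13.11 mass %

M(Fe₂Al₉Si₄O₂₃(OH)) = 851.852 g/mol.
Fe contributes 2 × 55.845 = 111.690 g per mole.
111.690/851.852 = 0.1311 → 13.11%.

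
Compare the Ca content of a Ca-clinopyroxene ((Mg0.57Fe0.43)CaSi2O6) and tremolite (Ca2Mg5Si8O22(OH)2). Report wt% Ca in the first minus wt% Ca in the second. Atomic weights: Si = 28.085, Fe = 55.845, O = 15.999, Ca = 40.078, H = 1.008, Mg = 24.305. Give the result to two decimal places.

M((Mg0.57Fe0.43)CaSi2O6) = 230.109 g/mol, so wt% Ca = 40.078/230.109 × 100 = 17.42%.
M(Ca2Mg5Si8O22(OH)2) = 812.353 g/mol, so wt% Ca = 80.156/812.353 × 100 = 9.87%.
17.42 − 9.87 = 7.55 pp.

7.55 percentage points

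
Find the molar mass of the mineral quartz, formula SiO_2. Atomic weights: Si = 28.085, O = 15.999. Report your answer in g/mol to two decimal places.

60.08 g/mol

Si: 1 × 28.085 = 28.0850
O: 2 × 15.999 = 31.9980
Summing the contributions gives the formula mass.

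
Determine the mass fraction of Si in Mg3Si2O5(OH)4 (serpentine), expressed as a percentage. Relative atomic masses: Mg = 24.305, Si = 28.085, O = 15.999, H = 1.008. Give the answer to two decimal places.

Molar mass of Mg3Si2O5(OH)4: 3*24.305 + 2*28.085 + 9*15.999 + 4*1.008 = 277.108 g/mol.
Mass of Si per formula unit: 2 × 28.085 = 56.170 g.
Weight fraction Si = 56.170 / 277.108 = 0.2027.

20.27 weight percent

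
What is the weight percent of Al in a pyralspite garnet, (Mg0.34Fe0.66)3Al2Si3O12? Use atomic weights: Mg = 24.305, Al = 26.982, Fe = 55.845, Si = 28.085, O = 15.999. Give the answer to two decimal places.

Molar mass of (Mg0.34Fe0.66)3Al2Si3O12: 1.02·24.305 + 1.98·55.845 + 2·26.982 + 3·28.085 + 12·15.999 = 465.571 g/mol.
Mass of Al per formula unit: 2 × 26.982 = 53.964 g.
Weight fraction Al = 53.964 / 465.571 = 0.1159.

11.59 wt%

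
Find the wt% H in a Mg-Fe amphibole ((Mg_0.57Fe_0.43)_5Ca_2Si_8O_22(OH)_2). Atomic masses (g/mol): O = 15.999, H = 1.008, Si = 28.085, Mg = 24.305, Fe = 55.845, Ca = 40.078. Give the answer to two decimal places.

Formula mass = 2.85*24.305 + 2.15*55.845 + 2*40.078 + 8*28.085 + 24*15.999 + 2*1.008 = 880.164 g/mol, of which 2.016 g is H.
So H makes up 2.016/880.164 = 0.0023 of the mass, i.e. 0.23%.

0.23 mass %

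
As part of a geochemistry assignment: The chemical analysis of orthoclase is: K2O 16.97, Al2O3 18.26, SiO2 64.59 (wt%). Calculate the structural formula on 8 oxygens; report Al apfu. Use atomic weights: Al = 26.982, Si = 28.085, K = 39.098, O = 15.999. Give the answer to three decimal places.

K2O: 16.97/94.195 = 0.18016 mol → 0.36032 mol K, 0.18016 mol O.
Al2O3: 18.26/101.961 = 0.17909 mol → 0.35818 mol Al, 0.53727 mol O.
SiO2: 64.59/60.083 = 1.07501 mol → 1.07501 mol Si, 2.15002 mol O.
Total oxygen = 2.86745 mol. Normalization factor = 8/2.86745 = 2.78994.
Al per 8 O = 0.35818 × 2.78994 = 0.999.

0.999 Al apfu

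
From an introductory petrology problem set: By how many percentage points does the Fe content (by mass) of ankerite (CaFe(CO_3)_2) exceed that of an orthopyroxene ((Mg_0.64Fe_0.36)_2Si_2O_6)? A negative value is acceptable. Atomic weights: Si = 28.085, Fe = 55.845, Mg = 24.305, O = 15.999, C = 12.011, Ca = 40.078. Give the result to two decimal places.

7.87 percentage points

Fe in CaFe(CO_3)_2: molar mass 215.939 g/mol; 1×55.845 = 55.845 g → 25.86 wt%.
Fe in (Mg_0.64Fe_0.36)_2Si_2O_6: molar mass 223.483 g/mol; 0.72×55.845 = 40.208 g → 17.99 wt%.
Difference = 25.86 − 17.99 = 7.87 percentage points.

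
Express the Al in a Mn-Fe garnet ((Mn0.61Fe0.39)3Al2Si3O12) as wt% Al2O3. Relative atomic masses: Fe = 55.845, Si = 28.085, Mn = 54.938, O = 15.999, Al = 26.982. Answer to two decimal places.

M((Mn0.61Fe0.39)3Al2Si3O12) = 496.082 g/mol; M(Al2O3) = 101.961 g/mol.
Moles Al2O3 per formula unit = 2 Al ÷ 2 = 1.0000.
Al2O3 fraction = (1.0000 × 101.961) / 496.082 = 101.961/496.082 = 0.2055.

20.55 wt%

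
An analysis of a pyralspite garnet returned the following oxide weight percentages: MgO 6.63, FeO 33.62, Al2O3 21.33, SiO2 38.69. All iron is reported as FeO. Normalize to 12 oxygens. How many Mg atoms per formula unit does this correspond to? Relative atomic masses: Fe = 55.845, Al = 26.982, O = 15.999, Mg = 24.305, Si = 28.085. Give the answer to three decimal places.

0.775 Mg apfu

6.63 wt% MgO ÷ 40.304 g/mol = 0.16450 mol, giving 0.16450 Mg and 0.16450 O.
33.62 wt% FeO ÷ 71.844 g/mol = 0.46796 mol, giving 0.46796 Fe and 0.46796 O.
21.33 wt% Al2O3 ÷ 101.961 g/mol = 0.20920 mol, giving 0.41840 Al and 0.62760 O.
38.69 wt% SiO2 ÷ 60.083 g/mol = 0.64394 mol, giving 0.64394 Si and 1.28788 O.
Oxygen sums to 2.54794; scaling by 12/2.54794 = 4.70969 puts the formula on 12 O.
Mg: 0.16450 × 4.70969 = 0.775 atoms per formula unit.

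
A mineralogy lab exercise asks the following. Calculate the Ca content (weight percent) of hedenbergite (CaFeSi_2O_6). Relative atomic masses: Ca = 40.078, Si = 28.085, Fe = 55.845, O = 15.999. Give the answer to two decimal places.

Formula mass = 1·40.078 + 1·55.845 + 2·28.085 + 6·15.999 = 248.087 g/mol, of which 40.078 g is Ca.
So Ca makes up 40.078/248.087 = 0.1615 of the mass, i.e. 16.15%.

16.15 weight percent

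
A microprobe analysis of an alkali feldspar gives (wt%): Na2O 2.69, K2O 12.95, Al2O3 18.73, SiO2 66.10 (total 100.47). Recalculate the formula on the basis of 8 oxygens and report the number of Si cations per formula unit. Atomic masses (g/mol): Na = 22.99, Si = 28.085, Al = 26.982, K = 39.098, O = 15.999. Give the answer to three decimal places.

Na2O: 2.69/61.979 = 0.04340 mol → 0.08680 mol Na, 0.04340 mol O.
K2O: 12.95/94.195 = 0.13748 mol → 0.27496 mol K, 0.13748 mol O.
Al2O3: 18.73/101.961 = 0.18370 mol → 0.36740 mol Al, 0.55110 mol O.
SiO2: 66.10/60.083 = 1.10014 mol → 1.10014 mol Si, 2.20028 mol O.
Total oxygen = 2.93226 mol. Normalization factor = 8/2.93226 = 2.72827.
Si per 8 O = 1.10014 × 2.72827 = 3.001.

3.001 Si apfu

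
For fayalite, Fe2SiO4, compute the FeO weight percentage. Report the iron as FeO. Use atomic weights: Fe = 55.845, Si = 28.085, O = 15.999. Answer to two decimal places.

70.51 wt%

Molar mass of Fe2SiO4 = 2×55.845 + 1×28.085 + 4×15.999 = 203.771 g/mol.
Each formula unit contains 2 Fe, equivalent to 2/1 = 2.0000 mol FeO.
M(FeO) = 1×55.845 + 1×15.999 = 71.844 g/mol.
Mass of FeO per formula unit = 2.0000 × 71.844 = 143.688 g.
FeO wt% = 143.688 / 203.771 × 100 = 70.51%.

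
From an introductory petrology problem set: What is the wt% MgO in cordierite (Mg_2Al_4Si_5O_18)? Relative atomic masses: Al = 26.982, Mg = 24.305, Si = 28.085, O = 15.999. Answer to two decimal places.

13.78 wt%

M(Mg_2Al_4Si_5O_18) = 584.945 g/mol; M(MgO) = 40.304 g/mol.
Moles MgO per formula unit = 2 Mg ÷ 1 = 2.0000.
MgO fraction = (2.0000 × 40.304) / 584.945 = 80.608/584.945 = 0.1378.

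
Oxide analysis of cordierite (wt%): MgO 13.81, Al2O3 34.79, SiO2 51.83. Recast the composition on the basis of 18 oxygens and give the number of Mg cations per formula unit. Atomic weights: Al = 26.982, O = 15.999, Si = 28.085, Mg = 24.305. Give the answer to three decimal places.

MgO (M=40.304): mol = 0.34265; Mg = 0.34265, O = 0.34265.
Al2O3 (M=101.961): mol = 0.34121; Al = 0.68242, O = 1.02363.
SiO2 (M=60.083): mol = 0.86264; Si = 0.86264, O = 1.72528.
ΣO = 3.09156; factor = 18/ΣO = 5.82230.
Mg apfu = 0.34265 × 5.82230 = 1.995.

1.995 Mg apfu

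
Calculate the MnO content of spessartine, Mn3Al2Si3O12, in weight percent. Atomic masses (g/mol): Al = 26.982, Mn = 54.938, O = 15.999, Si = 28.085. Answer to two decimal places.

42.99 wt%

M(Mn3Al2Si3O12) = 495.021 g/mol; M(MnO) = 70.937 g/mol.
Moles MnO per formula unit = 3 Mn ÷ 1 = 3.0000.
MnO fraction = (3.0000 × 70.937) / 495.021 = 212.811/495.021 = 0.4299.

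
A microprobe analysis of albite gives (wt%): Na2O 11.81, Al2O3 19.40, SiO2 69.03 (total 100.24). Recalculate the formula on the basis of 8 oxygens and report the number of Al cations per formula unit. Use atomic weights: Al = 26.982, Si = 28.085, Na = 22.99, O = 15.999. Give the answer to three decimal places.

0.995 Al apfu

Na2O (M=61.979): mol = 0.19055; Na = 0.38110, O = 0.19055.
Al2O3 (M=101.961): mol = 0.19027; Al = 0.38054, O = 0.57081.
SiO2 (M=60.083): mol = 1.14891; Si = 1.14891, O = 2.29782.
ΣO = 3.05918; factor = 8/ΣO = 2.61508.
Al apfu = 0.38054 × 2.61508 = 0.995.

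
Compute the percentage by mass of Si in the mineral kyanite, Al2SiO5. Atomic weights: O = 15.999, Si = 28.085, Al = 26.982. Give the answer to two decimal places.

Formula mass = 2·26.982 + 1·28.085 + 5·15.999 = 162.044 g/mol, of which 28.085 g is Si.
So Si makes up 28.085/162.044 = 0.1733 of the mass, i.e. 17.33%.

17.33 weight percent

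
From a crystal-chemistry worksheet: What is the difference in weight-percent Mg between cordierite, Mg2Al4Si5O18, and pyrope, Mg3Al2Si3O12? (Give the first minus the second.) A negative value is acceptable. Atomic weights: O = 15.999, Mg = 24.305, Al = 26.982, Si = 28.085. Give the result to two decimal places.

M(Mg2Al4Si5O18) = 584.945 g/mol, so wt% Mg = 48.610/584.945 × 100 = 8.31%.
M(Mg3Al2Si3O12) = 403.122 g/mol, so wt% Mg = 72.915/403.122 × 100 = 18.09%.
8.31 − 18.09 = -9.78 pp.

-9.78 percentage points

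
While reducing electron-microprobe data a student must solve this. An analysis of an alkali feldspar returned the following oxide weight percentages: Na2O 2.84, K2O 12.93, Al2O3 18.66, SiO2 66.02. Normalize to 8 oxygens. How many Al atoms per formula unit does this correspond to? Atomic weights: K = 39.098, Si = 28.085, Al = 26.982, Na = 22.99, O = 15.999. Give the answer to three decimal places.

Na2O: 2.84/61.979 = 0.04582 mol → 0.09164 mol Na, 0.04582 mol O.
K2O: 12.93/94.195 = 0.13727 mol → 0.27454 mol K, 0.13727 mol O.
Al2O3: 18.66/101.961 = 0.18301 mol → 0.36602 mol Al, 0.54903 mol O.
SiO2: 66.02/60.083 = 1.09881 mol → 1.09881 mol Si, 2.19762 mol O.
Total oxygen = 2.92974 mol. Normalization factor = 8/2.92974 = 2.73062.
Al per 8 O = 0.36602 × 2.73062 = 0.999.

0.999 Al apfu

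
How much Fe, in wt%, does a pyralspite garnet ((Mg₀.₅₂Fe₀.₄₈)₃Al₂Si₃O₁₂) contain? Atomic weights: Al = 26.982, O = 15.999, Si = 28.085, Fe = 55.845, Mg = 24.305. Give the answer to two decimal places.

17.93 wt%

Molar mass of (Mg₀.₅₂Fe₀.₄₈)₃Al₂Si₃O₁₂: 1.56×24.305 + 1.44×55.845 + 2×26.982 + 3×28.085 + 12×15.999 = 448.540 g/mol.
Mass of Fe per formula unit: 1.44 × 55.845 = 80.417 g.
Weight fraction Fe = 80.417 / 448.540 = 0.1793.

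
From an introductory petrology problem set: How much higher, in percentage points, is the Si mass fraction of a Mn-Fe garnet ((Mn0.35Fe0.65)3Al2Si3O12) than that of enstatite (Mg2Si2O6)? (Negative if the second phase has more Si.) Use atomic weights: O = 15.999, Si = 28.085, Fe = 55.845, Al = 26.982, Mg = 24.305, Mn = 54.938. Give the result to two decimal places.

-11.02 percentage points

Si in (Mn0.35Fe0.65)3Al2Si3O12: molar mass 496.790 g/mol; 3×28.085 = 84.255 g → 16.96 wt%.
Si in Mg2Si2O6: molar mass 200.774 g/mol; 2×28.085 = 56.170 g → 27.98 wt%.
Difference = 16.96 − 27.98 = -11.02 percentage points.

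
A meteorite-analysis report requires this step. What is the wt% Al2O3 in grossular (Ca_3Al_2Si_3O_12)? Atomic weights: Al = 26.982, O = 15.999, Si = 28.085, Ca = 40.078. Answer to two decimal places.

22.64 wt%

M(Ca_3Al_2Si_3O_12) = 450.441 g/mol; M(Al2O3) = 101.961 g/mol.
Moles Al2O3 per formula unit = 2 Al ÷ 2 = 1.0000.
Al2O3 fraction = (1.0000 × 101.961) / 450.441 = 101.961/450.441 = 0.2264.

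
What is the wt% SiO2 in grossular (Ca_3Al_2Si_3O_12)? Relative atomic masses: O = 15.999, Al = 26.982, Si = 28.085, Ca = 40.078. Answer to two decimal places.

M(Ca_3Al_2Si_3O_12) = 450.441 g/mol; M(SiO2) = 60.083 g/mol.
Moles SiO2 per formula unit = 3 Si ÷ 1 = 3.0000.
SiO2 fraction = (3.0000 × 60.083) / 450.441 = 180.249/450.441 = 0.4002.

40.02 wt%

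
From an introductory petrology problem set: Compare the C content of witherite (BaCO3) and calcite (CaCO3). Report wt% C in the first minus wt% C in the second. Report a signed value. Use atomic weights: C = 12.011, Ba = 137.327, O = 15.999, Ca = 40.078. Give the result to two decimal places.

-5.91 percentage points

First mineral: 12.011 g C in 197.335 g formula = 6.09 wt% C.
Second mineral: 12.011 g C in 100.086 g formula = 12.00 wt% C.
6.09% − 12.00% gives a difference of -5.91 percentage points.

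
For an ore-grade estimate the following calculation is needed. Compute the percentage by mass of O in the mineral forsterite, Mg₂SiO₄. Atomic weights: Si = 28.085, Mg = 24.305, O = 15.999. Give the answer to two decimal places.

M(Mg₂SiO₄) = 140.691 g/mol.
O contributes 4 × 15.999 = 63.996 g per mole.
63.996/140.691 = 0.4549 → 45.49%.

45.49 wt%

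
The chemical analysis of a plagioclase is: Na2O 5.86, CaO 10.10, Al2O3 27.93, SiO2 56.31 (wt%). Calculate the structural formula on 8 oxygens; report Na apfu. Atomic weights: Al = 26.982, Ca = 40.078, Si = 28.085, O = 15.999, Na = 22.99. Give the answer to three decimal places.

0.509 Na apfu

5.86 wt% Na2O ÷ 61.979 g/mol = 0.09455 mol, giving 0.18910 Na and 0.09455 O.
10.10 wt% CaO ÷ 56.077 g/mol = 0.18011 mol, giving 0.18011 Ca and 0.18011 O.
27.93 wt% Al2O3 ÷ 101.961 g/mol = 0.27393 mol, giving 0.54786 Al and 0.82179 O.
56.31 wt% SiO2 ÷ 60.083 g/mol = 0.93720 mol, giving 0.93720 Si and 1.87440 O.
Oxygen sums to 2.97085; scaling by 8/2.97085 = 2.69283 puts the formula on 8 O.
Na: 0.18910 × 2.69283 = 0.509 atoms per formula unit.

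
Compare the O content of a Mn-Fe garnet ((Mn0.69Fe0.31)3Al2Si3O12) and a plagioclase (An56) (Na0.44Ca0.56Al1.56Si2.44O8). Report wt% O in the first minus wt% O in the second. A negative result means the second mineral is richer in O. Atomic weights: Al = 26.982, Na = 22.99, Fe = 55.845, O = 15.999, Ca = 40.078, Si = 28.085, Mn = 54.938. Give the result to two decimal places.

M((Mn0.69Fe0.31)3Al2Si3O12) = 495.865 g/mol, so wt% O = 191.988/495.865 × 100 = 38.72%.
M(Na0.44Ca0.56Al1.56Si2.44O8) = 271.171 g/mol, so wt% O = 127.992/271.171 × 100 = 47.20%.
38.72 − 47.20 = -8.48 pp.

-8.48 percentage points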